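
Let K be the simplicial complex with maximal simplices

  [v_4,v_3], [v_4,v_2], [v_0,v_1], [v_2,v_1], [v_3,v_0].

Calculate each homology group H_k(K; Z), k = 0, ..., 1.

H_0 = Z,  H_1 = Z.

Take the total order v_0 < v_1 < v_2 < v_3 < v_4 on the vertex set. Then K (dimension 1) consists of the simplices:

  0-simplices (5): [v_0], [v_1], [v_2], [v_3], [v_4]
  1-simplices (5): [v_0,v_1], [v_0,v_3], [v_1,v_2], [v_2,v_4], [v_3,v_4]

Hence C_0 ≅ Z^5, C_1 ≅ Z^5.

The boundary map ∂_1: C_1 → C_0 maps an edge to its endpoints' difference, ∂[p,q] = q − p.
The 5×5 boundary matrix has rank 4 and Smith normal form diag(1,1,1,1).

Now H_k = ker ∂_k / im ∂_{k+1}, so:

  H_0: rank C_0 − rank ∂_1 = 5 − 4 = 1, and the invariant factors of ∂_1 are all 1, so H_0 ≅ Z.
  H_1: rank ker ∂_1 − rank ∂_2 = (5 − 4) − 0 = 1, and there is no ∂_2, so H_1 ≅ Z.

As a check, the Euler characteristic is 5 − 5 = 0, which agrees with 1 − 1 = 0.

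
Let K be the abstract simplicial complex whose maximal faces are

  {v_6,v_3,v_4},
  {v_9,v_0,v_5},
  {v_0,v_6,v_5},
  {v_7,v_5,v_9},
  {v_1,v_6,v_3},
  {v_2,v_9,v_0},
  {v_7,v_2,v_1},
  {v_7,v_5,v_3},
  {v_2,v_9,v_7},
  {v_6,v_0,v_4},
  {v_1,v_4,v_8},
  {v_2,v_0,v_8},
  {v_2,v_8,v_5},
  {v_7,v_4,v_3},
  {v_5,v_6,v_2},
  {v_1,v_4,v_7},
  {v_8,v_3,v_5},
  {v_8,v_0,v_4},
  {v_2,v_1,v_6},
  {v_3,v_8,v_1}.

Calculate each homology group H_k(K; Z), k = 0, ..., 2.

We work with the vertex ordering v_0 < v_1 < v_2 < v_3 < v_4 < v_5 < v_6 < v_7 < v_8 < v_9. The simplices of K, each written with vertices in increasing order, are:

  0-simplices (10): [v_0], [v_1], [v_2], [v_3], [v_4], [v_5], [v_6], [v_7], [v_8], [v_9]
  1-simplices (30): (30 of them)
  2-simplices (20): (20 of them)

so the chain groups are C_0 ≅ Z^10, C_1 ≅ Z^30, C_2 ≅ Z^20.

Boundary ∂_1: C_1 → C_0 maps an edge to its endpoints' difference, ∂[p,q] = q − p. For instance
  ∂[v_1,v_3] = [v_3] − [v_1].
This gives a 10×30 integer matrix of rank 9; reducing to Smith normal form yields diagonal entries (1,1,1,1,1,1,1,1,1).

The boundary map ∂_2: C_2 → C_1 acts by ∂[p,q,r] = [q,r] − [p,r] + [p,q]. For instance
  ∂[v_3,v_5,v_7] = [v_5,v_7] − [v_3,v_7] + [v_3,v_5],
  ∂[v_2,v_7,v_9] = [v_7,v_9] − [v_2,v_9] + [v_2,v_7].
As a 30×20 matrix over Z this has rank 20, with invariant factors (1,1,1,1,1,1,1,1,1,1,1,1,1,1,1,1,1,1,1,2).

From H_k ≅ ker(∂_k) / im(∂_{k+1}) we obtain:

  H_0: rank C_0 − rank ∂_1 = 10 − 9 = 1, and the invariant factors of ∂_1 are all 1, so H_0 = Z.
  H_1: rank ker ∂_1 − rank ∂_2 = (30 − 9) − 20 = 1, and ∂_2 has invariant factor 2 > 1, so H_1 = Z ⊕ Z/2.
  H_2: rank ker ∂_2 − rank ∂_3 = (20 − 20) − 0 = 0, and there is no ∂_3, so H_2 = 0.

(K is a triangulation of the Klein bottle.)

H_0 ≅ Z,  H_1 ≅ Z ⊕ Z/2,  H_2 = 0.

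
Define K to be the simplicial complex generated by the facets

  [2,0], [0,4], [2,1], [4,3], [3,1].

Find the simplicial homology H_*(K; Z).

Fix the vertex order 0 < 1 < 2 < 3 < 4 and write every simplex with vertices in increasing order. Then dim K = 1 and the simplices of K are:

  0-simplices (5): [0], [1], [2], [3], [4]
  1-simplices (5): [0,2], [0,4], [1,2], [1,3], [3,4]

so the chain groups are C_0 ≅ Z^5, C_1 ≅ Z^5.

Boundary ∂_1: C_1 → C_0 maps an edge to its endpoints' difference, ∂[p,q] = q − p. For instance
  ∂[0,4] = [4] − [0].
This gives a 5×5 integer matrix of rank 4; reducing to Smith normal form yields diagonal entries (1,1,1,1).

From H_k ≅ ker(∂_k) / im(∂_{k+1}) we obtain:

  H_0: rank C_0 − rank ∂_1 = 5 − 4 = 1, and the invariant factors of ∂_1 are all 1, so H_0 = Z.
  H_1: rank ker ∂_1 − rank ∂_2 = (5 − 4) − 0 = 1, and there is no ∂_2, so H_1 = Z.

(K is a triangulation of the circle S^1.)

H_0 = Z,  H_1 = Z.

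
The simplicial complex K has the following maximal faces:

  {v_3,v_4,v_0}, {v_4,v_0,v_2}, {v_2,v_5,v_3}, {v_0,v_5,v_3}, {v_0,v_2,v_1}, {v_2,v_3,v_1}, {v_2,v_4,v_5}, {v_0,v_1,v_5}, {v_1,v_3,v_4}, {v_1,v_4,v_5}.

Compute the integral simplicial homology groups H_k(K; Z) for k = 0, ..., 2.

Order the vertices as v_0 < v_1 < v_2 < v_3 < v_4 < v_5. Listing each simplex with vertices in this order, K has dimension 2 with simplices:

  0-simplices (6): [v_0], [v_1], [v_2], [v_3], [v_4], [v_5]
  1-simplices (15): (15 of them)
  2-simplices (10): [v_0,v_1,v_2], [v_0,v_1,v_5], [v_0,v_2,v_4], [v_0,v_3,v_4], [v_0,v_3,v_5], [v_1,v_2,v_3], [v_1,v_3,v_4], [v_1,v_4,v_5], [v_2,v_3,v_5], [v_2,v_4,v_5]

so the chain groups are C_0 ≅ Z^6, C_1 ≅ Z^15, C_2 ≅ Z^10.

∂_1: C_1 → C_0 is given by ∂[p,q] = [q] − [p]. For instance
  ∂[v_1,v_4] = [v_4] − [v_1].
The 6×15 boundary matrix has rank 5 and Smith normal form diag(1,1,1,1,1).

Boundary ∂_2: C_2 → C_1 maps a triangle to the signed sum of its edges. For instance
  ∂[v_1,v_2,v_3] = [v_2,v_3] − [v_1,v_3] + [v_1,v_2],
  ∂[v_0,v_3,v_5] = [v_3,v_5] − [v_0,v_5] + [v_0,v_3].
As a 15×10 matrix over Z this has rank 10, with invariant factors (1,1,1,1,1,1,1,1,1,2).

From H_k ≅ ker(∂_k) / im(∂_{k+1}) we obtain:

  H_0: rank C_0 − rank ∂_1 = 6 − 5 = 1, and the invariant factors of ∂_1 are all 1, so H_0 = Z.
  H_1: rank ker ∂_1 − rank ∂_2 = (15 − 5) − 10 = 0, and ∂_2 has invariant factor 2 > 1, so H_1 = Z/2.
  H_2: rank ker ∂_2 − rank ∂_3 = (10 − 10) − 0 = 0, and there is no ∂_3, so H_2 = 0.

As a check, the Euler characteristic is 6 − 15 + 10 = 1, which agrees with 1 − 0 + 0 = 1.
(K is a triangulation of the real projective plane RP^2.)

H_0 ≅ Z,  H_1 ≅ Z/2,  H_2 = 0.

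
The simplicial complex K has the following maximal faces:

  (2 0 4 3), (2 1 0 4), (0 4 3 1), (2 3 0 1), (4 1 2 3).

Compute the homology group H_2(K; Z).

Take the total order 0 < 1 < 2 < 3 < 4 on the vertex set. Then K (dimension 3) consists of the simplices:

  0-simplices (5): [0], [1], [2], [3], [4]
  1-simplices (10): [0,1], [0,2], [0,3], [0,4], [1,2], [1,3], [1,4], [2,3], [2,4], [3,4]
  2-simplices (10): [0,1,2], [0,1,3], [0,1,4], [0,2,3], [0,2,4], [0,3,4], [1,2,3], [1,2,4], [1,3,4], [2,3,4]
  3-simplices (5): [0,1,2,3], [0,1,2,4], [0,1,3,4], [0,2,3,4], [1,2,3,4]

giving chain groups C_0 ≅ Z^5, C_1 ≅ Z^10, C_2 ≅ Z^10, C_3 ≅ Z^5.

∂_1: C_1 → C_0 is given by ∂[p,q] = [q] − [p]. For instance
  ∂[3,4] = [4] − [3].
The 5×10 boundary matrix has rank 4 and Smith normal form diag(1,1,1,1).

The boundary map ∂_2: C_2 → C_1 sends each 2-simplex [p,q,r] to [q,r] − [p,r] + [p,q]. For instance
  ∂[2,3,4] = [3,4] − [2,4] + [2,3],
  ∂[0,3,4] = [3,4] − [0,4] + [0,3].
As a 10×10 matrix over Z this has rank 6, with invariant factors (1,1,1,1,1,1).

The boundary map ∂_3: C_3 → C_2 sends each 3-simplex σ to the alternating sum Σ_i (−1)^i (σ with its i-th vertex removed). For instance
  ∂[0,2,3,4] = [2,3,4] − [0,3,4] + [0,2,4] − [0,2,3],
  ∂[1,2,3,4] = [2,3,4] − [1,3,4] + [1,2,4] − [1,2,3].
The 10×5 boundary matrix has rank 4 and Smith normal form diag(1,1,1,1).

Computing H_k = (kernel of ∂_k) / (image of ∂_{k+1}):

  H_2: rank ker ∂_2 − rank ∂_3 = (10 − 6) − 4 = 0, and the invariant factors of ∂_3 are all 1, so H_2 = 0.

(K is a triangulation of the 3-sphere S^3.)

H_2 ≅ 0.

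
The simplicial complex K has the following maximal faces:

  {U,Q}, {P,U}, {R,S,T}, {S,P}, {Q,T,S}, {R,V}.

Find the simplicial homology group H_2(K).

Fix the vertex order P < Q < R < S < T < U < V and write every simplex with vertices in increasing order. Then dim K = 2 and the simplices of K are:

  0-simplices (7): P, Q, R, S, T, U, V
  1-simplices (9): PS, PU, QS, QT, QU, RS, RT, RV, ST
  2-simplices (2): QST, RST

Hence C_0 ≅ Z^7, C_1 ≅ Z^9, C_2 ≅ Z^2.

Boundary ∂_1: C_1 → C_0 sends each edge [p,q] (with p < q) to q − p. For instance
  ∂RV = V − R.
The resulting 7×9 matrix has rank 6, and its Smith normal form has invariant factors (1,1,1,1,1,1).

∂_2: C_2 → C_1 sends each 2-simplex [p,q,r] to [q,r] − [p,r] + [p,q]. For instance
  ∂RST = ST − RT + RS,
  ∂QST = ST − QT + QS.
As a 9×2 matrix over Z this has rank 2, with invariant factors (1,1).

Now H_k = ker ∂_k / im ∂_{k+1}, so:

  H_2: rank ker ∂_2 − rank ∂_3 = (2 − 2) − 0 = 0, and there is no ∂_3, so H_2 ≅ 0.

H_2 = 0.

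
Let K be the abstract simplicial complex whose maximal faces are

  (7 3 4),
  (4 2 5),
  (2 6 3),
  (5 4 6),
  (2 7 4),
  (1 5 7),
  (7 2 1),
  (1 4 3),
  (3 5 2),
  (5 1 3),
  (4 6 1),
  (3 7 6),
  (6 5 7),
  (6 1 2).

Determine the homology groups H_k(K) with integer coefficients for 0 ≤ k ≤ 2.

We work with the vertex ordering 1 < 2 < 3 < 4 < 5 < 6 < 7. The simplices of K, each written with vertices in increasing order, are:

  0-simplices (7): [1], [2], [3], [4], [5], [6], [7]
  1-simplices (21): [1,2], [1,3], [1,4], [1,5], [1,6], [1,7], [2,3], [2,4], [2,5], [2,6], [2,7], [3,4], [3,5], [3,6], [3,7], [4,5], [4,6], [4,7], [5,6], [5,7], [6,7]
  2-simplices (14): [1,2,6], [1,2,7], [1,3,4], [1,3,5], [1,4,6], [1,5,7], [2,3,5], [2,3,6], [2,4,5], [2,4,7], [3,4,7], [3,6,7], [4,5,6], [5,6,7]

so the chain groups are C_0 ≅ Z^7, C_1 ≅ Z^21, C_2 ≅ Z^14.

Boundary ∂_1: C_1 → C_0 is given by ∂[p,q] = [q] − [p]. For instance
  ∂[3,4] = [4] − [3].
This gives a 7×21 integer matrix of rank 6; reducing to Smith normal form yields diagonal entries (1,1,1,1,1,1).

The boundary map ∂_2: C_2 → C_1 maps a triangle to the signed sum of its edges. For instance
  ∂[1,2,7] = [2,7] − [1,7] + [1,2],
  ∂[3,6,7] = [6,7] − [3,7] + [3,6].
The resulting 21×14 matrix has rank 13, and its Smith normal form has invariant factors (1,1,1,1,1,1,1,1,1,1,1,1,1).

Reading off H_k = ker ∂_k / im ∂_{k+1}:

  H_0: rank C_0 − rank ∂_1 = 7 − 6 = 1, and the invariant factors of ∂_1 are all 1, so H_0 ≅ Z.
  H_1: rank ker ∂_1 − rank ∂_2 = (21 − 6) − 13 = 2, and the invariant factors of ∂_2 are all 1, so H_1 ≅ Z^2.
  H_2: rank ker ∂_2 − rank ∂_3 = (14 − 13) − 0 = 1, and there is no ∂_3, so H_2 ≅ Z.

As a check, the Euler characteristic is 7 − 21 + 14 = 0, which agrees with 1 − 2 + 1 = 0.

H_0 ≅ Z,  H_1 ≅ Z^2,  H_2 ≅ Z.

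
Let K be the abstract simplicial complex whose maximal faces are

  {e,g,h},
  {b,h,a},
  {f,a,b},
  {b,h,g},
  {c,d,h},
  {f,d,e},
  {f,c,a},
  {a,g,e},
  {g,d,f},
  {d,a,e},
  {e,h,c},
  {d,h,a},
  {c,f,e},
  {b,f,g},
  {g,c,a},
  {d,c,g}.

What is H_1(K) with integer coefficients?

H_1 ≅ Z^2.

Take the total order a < b < c < d < e < f < g < h on the vertex set. Then K (dimension 2) consists of the simplices:

  0-simplices (8): a, b, c, d, e, f, g, h
  1-simplices (24): ab, ac, ad, ae, af, ag, ah, bf, bg, bh, cd, ce, cf, cg, ch, de, df, dg, dh, ef, eg, eh, fg, gh
  2-simplices (16): abf, abh, acf, acg, ade, adh, aeg, bfg, bgh, cdg, cdh, cef, ceh, def, dfg, egh

so the chain groups are C_0 ≅ Z^8, C_1 ≅ Z^24, C_2 ≅ Z^16.

The boundary map ∂_1: C_1 → C_0 maps an edge to its endpoints' difference, ∂[p,q] = q − p. For instance
  ∂fg = g − f.
This gives a 8×24 integer matrix of rank 7; reducing to Smith normal form yields diagonal entries (1,1,1,1,1,1,1).

Boundary ∂_2: C_2 → C_1 maps a triangle to the signed sum of its edges. For instance
  ∂def = ef − df + de,
  ∂cef = ef − cf + ce.
As a 24×16 matrix over Z this has rank 15, with invariant factors (1,1,1,1,1,1,1,1,1,1,1,1,1,1,1).

From H_k ≅ ker(∂_k) / im(∂_{k+1}) we obtain:

  H_1: rank ker ∂_1 − rank ∂_2 = (24 − 7) − 15 = 2, and the invariant factors of ∂_2 are all 1, so H_1 = Z^2.

(K is a triangulation of the torus T^2.)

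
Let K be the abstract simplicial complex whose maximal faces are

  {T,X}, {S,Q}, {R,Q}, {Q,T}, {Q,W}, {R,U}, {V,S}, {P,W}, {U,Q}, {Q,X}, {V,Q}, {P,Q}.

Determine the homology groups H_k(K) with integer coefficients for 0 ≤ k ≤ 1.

Fix the vertex order P < Q < R < S < T < U < V < W < X and write every simplex with vertices in increasing order. Then dim K = 1 and the simplices of K are:

  0-simplices (9): P, Q, R, S, T, U, V, W, X
  1-simplices (12): PQ, PW, QR, QS, QT, QU, QV, QW, QX, RU, SV, TX

Hence C_0 ≅ Z^9, C_1 ≅ Z^12.

Boundary ∂_1: C_1 → C_0 maps an edge to its endpoints' difference, ∂[p,q] = q − p. For instance
  ∂RU = U − R.
As a 9×12 matrix over Z this has rank 8, with invariant factors (1,1,1,1,1,1,1,1).

Reading off H_k = ker ∂_k / im ∂_{k+1}:

  H_0: rank C_0 − rank ∂_1 = 9 − 8 = 1, and the invariant factors of ∂_1 are all 1, so H_0 ≅ Z.
  H_1: rank ker ∂_1 − rank ∂_2 = (12 − 8) − 0 = 4, and there is no ∂_2, so H_1 ≅ Z^4.

(K is a triangulation of a wedge of 4 circles.)

H_0 ≅ Z,  H_1 ≅ Z^4.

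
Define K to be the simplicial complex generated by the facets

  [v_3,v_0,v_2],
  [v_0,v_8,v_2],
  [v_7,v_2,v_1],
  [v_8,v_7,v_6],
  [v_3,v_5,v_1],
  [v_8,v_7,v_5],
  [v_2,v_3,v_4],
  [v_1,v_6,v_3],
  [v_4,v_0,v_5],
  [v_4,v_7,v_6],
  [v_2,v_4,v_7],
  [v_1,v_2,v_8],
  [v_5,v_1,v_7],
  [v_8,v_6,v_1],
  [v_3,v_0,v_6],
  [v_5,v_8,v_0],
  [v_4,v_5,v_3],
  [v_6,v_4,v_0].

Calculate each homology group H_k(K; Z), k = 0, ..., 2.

H_0 = Z,  H_1 = Z ⊕ Z/2,  H_2 = 0.

K has 9 vertices, 27 edges, 18 triangles.
rank ∂_0 = 0, rank ∂_1 = 8 ⇒ b_0 = 9 − 0 − 8 = 1; all invariant factors of ∂_1 are 1 so no torsion. So H_0 = Z.
rank ∂_1 = 8, rank ∂_2 = 18 ⇒ b_1 = 27 − 8 − 18 = 1; ∂_2 has invariant factor(s) [2] giving torsion. So H_1 = Z ⊕ Z/2.
rank ∂_2 = 18, rank ∂_3 = 0 ⇒ b_2 = 18 − 18 − 0 = 0. So H_2 = 0.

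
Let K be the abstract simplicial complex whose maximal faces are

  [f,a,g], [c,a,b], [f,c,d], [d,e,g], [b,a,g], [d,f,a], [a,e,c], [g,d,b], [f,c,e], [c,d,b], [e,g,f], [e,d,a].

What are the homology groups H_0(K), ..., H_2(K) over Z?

Fix the vertex order a < b < c < d < e < f < g and write every simplex with vertices in increasing order. Then dim K = 2 and the simplices of K are:

  0-simplices (7): a, b, c, d, e, f, g
  1-simplices (18): ab, ac, ad, ae, af, ag, bc, bd, bg, cd, ce, cf, de, df, dg, ef, eg, fg
  2-simplices (12): abc, abg, ace, ade, adf, afg, bcd, bdg, cdf, cef, deg, efg

so the chain groups are C_0 ≅ Z^7, C_1 ≅ Z^18, C_2 ≅ Z^12.

Boundary ∂_1: C_1 → C_0 maps an edge to its endpoints' difference, ∂[p,q] = q − p.
The resulting 7×18 matrix has rank 6, and its Smith normal form has invariant factors (1,1,1,1,1,1).

The boundary map ∂_2: C_2 → C_1 sends each 2-simplex [p,q,r] to [q,r] − [p,r] + [p,q]. For instance
  ∂abg = bg − ag + ab,
  ∂ade = de − ae + ad.
The resulting 18×12 matrix has rank 12, and its Smith normal form has invariant factors (1,1,1,1,1,1,1,1,1,1,1,2).

Now H_k = ker ∂_k / im ∂_{k+1}, so:

  H_0: rank C_0 − rank ∂_1 = 7 − 6 = 1, and the invariant factors of ∂_1 are all 1, so H_0 ≅ Z.
  H_1: rank ker ∂_1 − rank ∂_2 = (18 − 6) − 12 = 0, and ∂_2 has invariant factor 2 > 1, so H_1 ≅ Z/2Z.
  H_2: rank ker ∂_2 − rank ∂_3 = (12 − 12) − 0 = 0, and there is no ∂_3, so H_2 ≅ 0.

As a check, the Euler characteristic is 7 − 18 + 12 = 1, which agrees with 1 − 0 + 0 = 1.

H_0 = Z,  H_1 = Z/2Z,  H_2 = 0.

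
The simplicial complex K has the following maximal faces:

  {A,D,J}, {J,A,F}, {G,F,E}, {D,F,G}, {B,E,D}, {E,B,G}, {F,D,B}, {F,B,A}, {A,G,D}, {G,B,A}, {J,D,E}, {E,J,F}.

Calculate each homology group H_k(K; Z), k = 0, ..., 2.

H_0 ≅ Z,  H_1 ≅ Z/2Z,  H_2 = 0.

Take the total order A < B < D < E < F < G < J on the vertex set. Then K (dimension 2) consists of the simplices:

  0-simplices (7): A, B, D, E, F, G, J
  1-simplices (18): AB, AD, AF, AG, AJ, BD, BE, BF, BG, DE, DF, DG, DJ, EF, EG, EJ, FG, FJ
  2-simplices (12): ABF, ABG, ADG, ADJ, AFJ, BDE, BDF, BEG, DEJ, DFG, EFG, EFJ

Hence C_0 ≅ Z^7, C_1 ≅ Z^18, C_2 ≅ Z^12.

∂_1: C_1 → C_0 is given by ∂[p,q] = [q] − [p].
This gives a 7×18 integer matrix of rank 6; reducing to Smith normal form yields diagonal entries (1,1,1,1,1,1).

The boundary map ∂_2: C_2 → C_1 maps a triangle to the signed sum of its edges. For instance
  ∂AFJ = FJ − AJ + AF,
  ∂ABG = BG − AG + AB.
The resulting 18×12 matrix has rank 12, and its Smith normal form has invariant factors (1,1,1,1,1,1,1,1,1,1,1,2).

Now H_k = ker ∂_k / im ∂_{k+1}, so:

  H_0: rank C_0 − rank ∂_1 = 7 − 6 = 1, and the invariant factors of ∂_1 are all 1, so H_0 ≅ Z.
  H_1: rank ker ∂_1 − rank ∂_2 = (18 − 6) − 12 = 0, and ∂_2 has invariant factor 2 > 1, so H_1 ≅ Z/2Z.
  H_2: rank ker ∂_2 − rank ∂_3 = (12 − 12) − 0 = 0, and there is no ∂_3, so H_2 ≅ 0.

As a check, the Euler characteristic is 7 − 18 + 12 = 1, which agrees with 1 − 0 + 0 = 1.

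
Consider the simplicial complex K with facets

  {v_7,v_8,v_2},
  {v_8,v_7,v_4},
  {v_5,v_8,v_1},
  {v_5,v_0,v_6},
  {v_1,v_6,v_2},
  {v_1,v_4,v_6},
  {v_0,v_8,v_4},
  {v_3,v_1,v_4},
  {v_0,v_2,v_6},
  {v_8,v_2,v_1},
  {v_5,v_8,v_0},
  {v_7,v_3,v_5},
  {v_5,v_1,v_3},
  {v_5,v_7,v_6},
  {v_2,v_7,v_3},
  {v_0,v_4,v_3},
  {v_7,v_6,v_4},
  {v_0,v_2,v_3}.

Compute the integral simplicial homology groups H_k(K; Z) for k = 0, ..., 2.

H_0 ≅ Z,  H_1 ≅ Z^2,  H_2 ≅ Z.

Fix the vertex order v_0 < v_1 < v_2 < v_3 < v_4 < v_5 < v_6 < v_7 < v_8 and write every simplex with vertices in increasing order. Then dim K = 2 and the simplices of K are:

  0-simplices (9): [v_0], [v_1], [v_2], [v_3], [v_4], [v_5], [v_6], [v_7], [v_8]
  1-simplices (27): (27 of them)
  2-simplices (18): (18 of them)

Hence C_0 ≅ Z^9, C_1 ≅ Z^27, C_2 ≅ Z^18.

∂_1: C_1 → C_0 is given by ∂[p,q] = [q] − [p].
The resulting 9×27 matrix has rank 8, and its Smith normal form has invariant factors (1,1,1,1,1,1,1,1).

The boundary map ∂_2: C_2 → C_1 acts by ∂[p,q,r] = [q,r] − [p,r] + [p,q]. For instance
  ∂[v_1,v_3,v_5] = [v_3,v_5] − [v_1,v_5] + [v_1,v_3],
  ∂[v_0,v_3,v_4] = [v_3,v_4] − [v_0,v_4] + [v_0,v_3].
The 27×18 boundary matrix has rank 17 and Smith normal form diag(1,1,1,1,1,1,1,1,1,1,1,1,1,1,1,1,1).

Now H_k = ker ∂_k / im ∂_{k+1}, so:

  H_0: rank C_0 − rank ∂_1 = 9 − 8 = 1, and the invariant factors of ∂_1 are all 1, so H_0 = Z.
  H_1: rank ker ∂_1 − rank ∂_2 = (27 − 8) − 17 = 2, and the invariant factors of ∂_2 are all 1, so H_1 = Z^2.
  H_2: rank ker ∂_2 − rank ∂_3 = (18 − 17) − 0 = 1, and there is no ∂_3, so H_2 = Z.

As a check, the Euler characteristic is 9 − 27 + 18 = 0, which agrees with 1 − 2 + 1 = 0.
(K is a triangulation of the torus T^2.)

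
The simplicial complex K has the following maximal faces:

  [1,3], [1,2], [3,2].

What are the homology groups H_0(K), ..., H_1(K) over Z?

H_0 = Z,  H_1 = Z.

K has 3 vertices, 3 edges.
rank ∂_0 = 0, rank ∂_1 = 2 ⇒ b_0 = 3 − 0 − 2 = 1; all invariant factors of ∂_1 are 1 so no torsion. So H_0 = Z.
rank ∂_1 = 2, rank ∂_2 = 0 ⇒ b_1 = 3 − 2 − 0 = 1. So H_1 = Z.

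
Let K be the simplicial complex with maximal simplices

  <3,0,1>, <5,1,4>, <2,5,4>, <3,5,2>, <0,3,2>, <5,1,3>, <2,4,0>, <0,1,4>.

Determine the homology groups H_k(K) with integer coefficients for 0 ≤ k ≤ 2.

H_0 = Z,  H_1 = 0,  H_2 = Z.

Order the vertices as 0 < 1 < 2 < 3 < 4 < 5. Listing each simplex with vertices in this order, K has dimension 2 with simplices:

  0-simplices (6): [0], [1], [2], [3], [4], [5]
  1-simplices (12): [0,1], [0,2], [0,3], [0,4], [1,3], [1,4], [1,5], [2,3], [2,4], [2,5], [3,5], [4,5]
  2-simplices (8): [0,1,3], [0,1,4], [0,2,3], [0,2,4], [1,3,5], [1,4,5], [2,3,5], [2,4,5]

Hence C_0 ≅ Z^6, C_1 ≅ Z^12, C_2 ≅ Z^8.

∂_1: C_1 → C_0 maps an edge to its endpoints' difference, ∂[p,q] = q − p.
The 6×12 boundary matrix has rank 5 and Smith normal form diag(1,1,1,1,1).

∂_2: C_2 → C_1 maps a triangle to the signed sum of its edges. For instance
  ∂[0,1,4] = [1,4] − [0,4] + [0,1],
  ∂[0,1,3] = [1,3] − [0,3] + [0,1].
The 12×8 boundary matrix has rank 7 and Smith normal form diag(1,1,1,1,1,1,1).

Reading off H_k = ker ∂_k / im ∂_{k+1}:

  H_0: rank C_0 − rank ∂_1 = 6 − 5 = 1, and the invariant factors of ∂_1 are all 1, so H_0 ≅ Z.
  H_1: rank ker ∂_1 − rank ∂_2 = (12 − 5) − 7 = 0, and the invariant factors of ∂_2 are all 1, so H_1 ≅ 0.
  H_2: rank ker ∂_2 − rank ∂_3 = (8 − 7) − 0 = 1, and there is no ∂_3, so H_2 ≅ Z.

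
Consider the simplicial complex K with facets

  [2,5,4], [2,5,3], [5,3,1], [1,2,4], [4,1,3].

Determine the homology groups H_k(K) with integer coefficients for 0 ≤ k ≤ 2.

Take the total order 1 < 2 < 3 < 4 < 5 on the vertex set. Then K (dimension 2) consists of the simplices:

  0-simplices (5): [1], [2], [3], [4], [5]
  1-simplices (10): [1,2], [1,3], [1,4], [1,5], [2,3], [2,4], [2,5], [3,4], [3,5], [4,5]
  2-simplices (5): [1,2,4], [1,3,4], [1,3,5], [2,3,5], [2,4,5]

so the chain groups are C_0 ≅ Z^5, C_1 ≅ Z^10, C_2 ≅ Z^5.

∂_1: C_1 → C_0 sends each edge [p,q] (with p < q) to q − p.
The resulting 5×10 matrix has rank 4, and its Smith normal form has invariant factors (1,1,1,1).

∂_2: C_2 → C_1 sends each 2-simplex [p,q,r] to [q,r] − [p,r] + [p,q]. For instance
  ∂[1,3,4] = [3,4] − [1,4] + [1,3],
  ∂[1,3,5] = [3,5] − [1,5] + [1,3].
As a 10×5 matrix over Z this has rank 5, with invariant factors (1,1,1,1,1).

Reading off H_k = ker ∂_k / im ∂_{k+1}:

  H_0: rank C_0 − rank ∂_1 = 5 − 4 = 1, and the invariant factors of ∂_1 are all 1, so H_0 = Z.
  H_1: rank ker ∂_1 − rank ∂_2 = (10 − 4) − 5 = 1, and the invariant factors of ∂_2 are all 1, so H_1 = Z.
  H_2: rank ker ∂_2 − rank ∂_3 = (5 − 5) − 0 = 0, and there is no ∂_3, so H_2 = 0.

H_0 = Z,  H_1 = Z,  H_2 = 0.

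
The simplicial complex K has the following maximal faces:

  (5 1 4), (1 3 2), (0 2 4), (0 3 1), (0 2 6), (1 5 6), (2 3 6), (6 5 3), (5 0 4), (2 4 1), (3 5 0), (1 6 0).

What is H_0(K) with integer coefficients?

Fix the vertex order 0 < 1 < 2 < 3 < 4 < 5 < 6 and write every simplex with vertices in increasing order. Then dim K = 2 and the simplices of K are:

  0-simplices (7): [0], [1], [2], [3], [4], [5], [6]
  1-simplices (18): [0,1], [0,2], [0,3], [0,4], [0,5], [0,6], [1,2], [1,3], [1,4], [1,5], [1,6], [2,3], [2,4], [2,6], [3,5], [3,6], [4,5], [5,6]
  2-simplices (12): [0,1,3], [0,1,6], [0,2,4], [0,2,6], [0,3,5], [0,4,5], [1,2,3], [1,2,4], [1,4,5], [1,5,6], [2,3,6], [3,5,6]

Hence C_0 ≅ Z^7, C_1 ≅ Z^18, C_2 ≅ Z^12.

The boundary map ∂_1: C_1 → C_0 is given by ∂[p,q] = [q] − [p]. For instance
  ∂[0,1] = [1] − [0].
This gives a 7×18 integer matrix of rank 6; reducing to Smith normal form yields diagonal entries (1,1,1,1,1,1).

∂_2: C_2 → C_1 sends each 2-simplex [p,q,r] to [q,r] − [p,r] + [p,q]. For instance
  ∂[0,2,4] = [2,4] − [0,4] + [0,2],
  ∂[1,5,6] = [5,6] − [1,6] + [1,5].
As a 18×12 matrix over Z this has rank 12, with invariant factors (1,1,1,1,1,1,1,1,1,1,1,2).

Now H_k = ker ∂_k / im ∂_{k+1}, so:

  H_0: rank C_0 − rank ∂_1 = 7 − 6 = 1, and the invariant factors of ∂_1 are all 1, so H_0 ≅ Z.

H_0 = Z.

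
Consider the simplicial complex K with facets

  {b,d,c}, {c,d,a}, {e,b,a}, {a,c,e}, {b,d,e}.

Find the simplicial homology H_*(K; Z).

H_0 = Z,  H_1 = Z,  H_2 = 0.

We work with the vertex ordering a < b < c < d < e. The simplices of K, each written with vertices in increasing order, are:

  0-simplices (5): a, b, c, d, e
  1-simplices (10): ab, ac, ad, ae, bc, bd, be, cd, ce, de
  2-simplices (5): abe, acd, ace, bcd, bde

Hence C_0 ≅ Z^5, C_1 ≅ Z^10, C_2 ≅ Z^5.

The boundary map ∂_1: C_1 → C_0 sends each edge [p,q] (with p < q) to q − p.
This gives a 5×10 integer matrix of rank 4; reducing to Smith normal form yields diagonal entries (1,1,1,1).

Boundary ∂_2: C_2 → C_1 sends each 2-simplex [p,q,r] to [q,r] − [p,r] + [p,q]. For instance
  ∂ace = ce − ae + ac,
  ∂abe = be − ae + ab.
As a 10×5 matrix over Z this has rank 5, with invariant factors (1,1,1,1,1).

Computing H_k = (kernel of ∂_k) / (image of ∂_{k+1}):

  H_0: rank C_0 − rank ∂_1 = 5 − 4 = 1, and the invariant factors of ∂_1 are all 1, so H_0 ≅ Z.
  H_1: rank ker ∂_1 − rank ∂_2 = (10 − 4) − 5 = 1, and the invariant factors of ∂_2 are all 1, so H_1 ≅ Z.
  H_2: rank ker ∂_2 − rank ∂_3 = (5 − 5) − 0 = 0, and there is no ∂_3, so H_2 ≅ 0.

As a check, the Euler characteristic is 5 − 10 + 5 = 0, which agrees with 1 − 1 + 0 = 0.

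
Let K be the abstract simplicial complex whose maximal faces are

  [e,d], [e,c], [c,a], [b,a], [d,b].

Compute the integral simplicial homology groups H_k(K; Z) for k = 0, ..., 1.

Order the vertices as a < b < c < d < e. Listing each simplex with vertices in this order, K has dimension 1 with simplices:

  0-simplices (5): a, b, c, d, e
  1-simplices (5): ab, ac, bd, ce, de

giving chain groups C_0 ≅ Z^5, C_1 ≅ Z^5.

Boundary ∂_1: C_1 → C_0 sends each edge [p,q] (with p < q) to q − p.
The resulting 5×5 matrix has rank 4, and its Smith normal form has invariant factors (1,1,1,1).

Computing H_k = (kernel of ∂_k) / (image of ∂_{k+1}):

  H_0: rank C_0 − rank ∂_1 = 5 − 4 = 1, and the invariant factors of ∂_1 are all 1, so H_0 ≅ Z.
  H_1: rank ker ∂_1 − rank ∂_2 = (5 − 4) − 0 = 1, and there is no ∂_2, so H_1 ≅ Z.

As a check, the Euler characteristic is 5 − 5 = 0, which agrees with 1 − 1 = 0.

H_0 ≅ Z,  H_1 ≅ Z.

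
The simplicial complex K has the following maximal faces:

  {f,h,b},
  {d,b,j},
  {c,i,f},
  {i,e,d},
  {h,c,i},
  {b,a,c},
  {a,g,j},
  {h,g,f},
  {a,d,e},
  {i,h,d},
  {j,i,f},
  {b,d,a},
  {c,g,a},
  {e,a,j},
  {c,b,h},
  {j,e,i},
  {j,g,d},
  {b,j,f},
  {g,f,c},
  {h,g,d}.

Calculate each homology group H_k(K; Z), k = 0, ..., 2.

H_0 ≅ Z,  H_1 ≅ Z ⊕ Z_2,  H_2 = 0.

Take the total order a < b < c < d < e < f < g < h < i < j on the vertex set. Then K (dimension 2) consists of the simplices:

  0-simplices (10): a, b, c, d, e, f, g, h, i, j
  1-simplices (30): ab, ac, ad, ae, ag, aj, bc, bd, bf, bh, bj, cf, cg, ch, ci, de, dg, dh, di, dj, ei, ej, fg, fh, fi, fj, gh, gj, hi, ij
  2-simplices (20): abc, abd, acg, ade, aej, agj, bch, bdj, bfh, bfj, cfg, cfi, chi, dei, dgh, dgj, dhi, eij, fgh, fij

Hence C_0 ≅ Z^10, C_1 ≅ Z^30, C_2 ≅ Z^20.

∂_1: C_1 → C_0 maps an edge to its endpoints' difference, ∂[p,q] = q − p. For instance
  ∂ab = b − a.
The resulting 10×30 matrix has rank 9, and its Smith normal form has invariant factors (1,1,1,1,1,1,1,1,1).

Boundary ∂_2: C_2 → C_1 acts by ∂[p,q,r] = [q,r] − [p,r] + [p,q]. For instance
  ∂cfg = fg − cg + cf,
  ∂fij = ij − fj + fi.
As a 30×20 matrix over Z this has rank 20, with invariant factors (1,1,1,1,1,1,1,1,1,1,1,1,1,1,1,1,1,1,1,2).

Reading off H_k = ker ∂_k / im ∂_{k+1}:

  H_0: rank C_0 − rank ∂_1 = 10 − 9 = 1, and the invariant factors of ∂_1 are all 1, so H_0 = Z.
  H_1: rank ker ∂_1 − rank ∂_2 = (30 − 9) − 20 = 1, and ∂_2 has invariant factor 2 > 1, so H_1 = Z ⊕ Z_2.
  H_2: rank ker ∂_2 − rank ∂_3 = (20 − 20) − 0 = 0, and there is no ∂_3, so H_2 = 0.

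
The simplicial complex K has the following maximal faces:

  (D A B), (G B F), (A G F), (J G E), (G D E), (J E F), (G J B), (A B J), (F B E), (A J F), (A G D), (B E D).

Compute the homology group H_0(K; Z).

Take the total order A < B < D < E < F < G < J on the vertex set. Then K (dimension 2) consists of the simplices:

  0-simplices (7): A, B, D, E, F, G, J
  1-simplices (18): AB, AD, AF, AG, AJ, BD, BE, BF, BG, BJ, DE, DG, EF, EG, EJ, FG, FJ, GJ
  2-simplices (12): ABD, ABJ, ADG, AFG, AFJ, BDE, BEF, BFG, BGJ, DEG, EFJ, EGJ

Hence C_0 ≅ Z^7, C_1 ≅ Z^18, C_2 ≅ Z^12.

The boundary map ∂_1: C_1 → C_0 maps an edge to its endpoints' difference, ∂[p,q] = q − p. For instance
  ∂EG = G − E.
The resulting 7×18 matrix has rank 6, and its Smith normal form has invariant factors (1,1,1,1,1,1).

∂_2: C_2 → C_1 acts by ∂[p,q,r] = [q,r] − [p,r] + [p,q]. For instance
  ∂EGJ = GJ − EJ + EG,
  ∂BEF = EF − BF + BE.
This gives a 18×12 integer matrix of rank 12; reducing to Smith normal form yields diagonal entries (1,1,1,1,1,1,1,1,1,1,1,2).

Now H_k = ker ∂_k / im ∂_{k+1}, so:

  H_0: rank C_0 − rank ∂_1 = 7 − 6 = 1, and the invariant factors of ∂_1 are all 1, so H_0 ≅ Z.

(K is a triangulation of the real projective plane RP^2.)

H_0 = Z.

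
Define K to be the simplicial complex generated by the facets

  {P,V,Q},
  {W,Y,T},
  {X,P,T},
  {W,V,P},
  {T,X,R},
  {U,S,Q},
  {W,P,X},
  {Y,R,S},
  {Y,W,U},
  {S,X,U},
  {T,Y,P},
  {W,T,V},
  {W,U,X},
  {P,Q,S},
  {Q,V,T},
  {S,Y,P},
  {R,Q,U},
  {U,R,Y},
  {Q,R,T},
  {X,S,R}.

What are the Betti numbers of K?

We work with the vertex ordering P < Q < R < S < T < U < V < W < X < Y. The simplices of K, each written with vertices in increasing order, are:

  0-simplices (10): P, Q, R, S, T, U, V, W, X, Y
  1-simplices (30): PQ, PS, PT, PV, PW, PX, PY, QR, QS, QT, QU, QV, RS, RT, RU, RX, RY, SU, SX, SY, TV, TW, TX, TY, UW, UX, UY, VW, WX, WY
  2-simplices (20): PQS, PQV, PSY, PTX, PTY, PVW, PWX, QRT, QRU, QSU, QTV, RSX, RSY, RTX, RUY, SUX, TVW, TWY, UWX, UWY

giving chain groups C_0 ≅ Z^10, C_1 ≅ Z^30, C_2 ≅ Z^20.

∂_1: C_1 → C_0 maps an edge to its endpoints' difference, ∂[p,q] = q − p.
This gives a 10×30 integer matrix of rank 9; reducing to Smith normal form yields diagonal entries (1,1,1,1,1,1,1,1,1).

Boundary ∂_2: C_2 → C_1 acts by ∂[p,q,r] = [q,r] − [p,r] + [p,q]. For instance
  ∂PQS = QS − PS + PQ,
  ∂RSY = SY − RY + RS.
This gives a 30×20 integer matrix of rank 20; reducing to Smith normal form yields diagonal entries (1,1,1,1,1,1,1,1,1,1,1,1,1,1,1,1,1,1,1,2).

Computing H_k = (kernel of ∂_k) / (image of ∂_{k+1}):

  H_0: rank C_0 − rank ∂_1 = 10 − 9 = 1, and the invariant factors of ∂_1 are all 1, so H_0 = Z.
  H_1: rank ker ∂_1 − rank ∂_2 = (30 − 9) − 20 = 1, and ∂_2 has invariant factor 2 > 1, so H_1 = Z ⊕ Z/2.
  H_2: rank ker ∂_2 − rank ∂_3 = (20 − 20) − 0 = 0, and there is no ∂_3, so H_2 = 0.

As a check, the Euler characteristic is 10 − 30 + 20 = 0, which agrees with 1 − 1 + 0 = 0.

Hence the Betti numbers are b_0 = 1, b_1 = 1, b_2 = 0.

b_0 = 1, b_1 = 1, b_2 = 0.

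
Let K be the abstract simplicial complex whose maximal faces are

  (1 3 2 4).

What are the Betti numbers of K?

Order the vertices as 1 < 2 < 3 < 4. Listing each simplex with vertices in this order, K has dimension 3 with simplices:

  0-simplices (4): [1], [2], [3], [4]
  1-simplices (6): [1,2], [1,3], [1,4], [2,3], [2,4], [3,4]
  2-simplices (4): [1,2,3], [1,2,4], [1,3,4], [2,3,4]
  3-simplices (1): [1,2,3,4]

so the chain groups are C_0 ≅ Z^4, C_1 ≅ Z^6, C_2 ≅ Z^4, C_3 ≅ Z^1.

The boundary map ∂_1: C_1 → C_0 maps an edge to its endpoints' difference, ∂[p,q] = q − p.
This gives a 4×6 integer matrix of rank 3; reducing to Smith normal form yields diagonal entries (1,1,1).

The boundary map ∂_2: C_2 → C_1 acts by ∂[p,q,r] = [q,r] − [p,r] + [p,q]. For instance
  ∂[2,3,4] = [3,4] − [2,4] + [2,3],
  ∂[1,2,3] = [2,3] − [1,3] + [1,2].
This gives a 6×4 integer matrix of rank 3; reducing to Smith normal form yields diagonal entries (1,1,1).

∂_3: C_3 → C_2 sends each 3-simplex σ to the alternating sum Σ_i (−1)^i (σ with its i-th vertex removed). For instance
  ∂[1,2,3,4] = [2,3,4] − [1,3,4] + [1,2,4] − [1,2,3].
This gives a 4×1 integer matrix of rank 1; reducing to Smith normal form yields diagonal entries (1).

Computing H_k = (kernel of ∂_k) / (image of ∂_{k+1}):

  H_0: rank C_0 − rank ∂_1 = 4 − 3 = 1, and the invariant factors of ∂_1 are all 1, so H_0 = Z.
  H_1: rank ker ∂_1 − rank ∂_2 = (6 − 3) − 3 = 0, and the invariant factors of ∂_2 are all 1, so H_1 = 0.
  H_2: rank ker ∂_2 − rank ∂_3 = (4 − 3) − 1 = 0, and the invariant factors of ∂_3 are all 1, so H_2 = 0.
  H_3: rank ker ∂_3 − rank ∂_4 = (1 − 1) − 0 = 0, and there is no ∂_4, so H_3 = 0.

As a check, the Euler characteristic is 4 − 6 + 4 − 1 = 1, which agrees with 1 − 0 + 0 − 0 = 1.

Hence the Betti numbers are b_0 = 1, b_1 = 0, b_2 = 0, b_3 = 0.

b_0 = 1, b_1 = 0, b_2 = 0, b_3 = 0.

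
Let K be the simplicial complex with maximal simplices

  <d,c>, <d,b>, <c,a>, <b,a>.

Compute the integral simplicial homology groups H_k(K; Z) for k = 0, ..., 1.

H_0 = Z,  H_1 = Z.

Fix the vertex order a < b < c < d and write every simplex with vertices in increasing order. Then dim K = 1 and the simplices of K are:

  0-simplices (4): a, b, c, d
  1-simplices (4): ab, ac, bd, cd

Hence C_0 ≅ Z^4, C_1 ≅ Z^4.

The boundary map ∂_1: C_1 → C_0 maps an edge to its endpoints' difference, ∂[p,q] = q − p.
As a 4×4 matrix over Z this has rank 3, with invariant factors (1,1,1).

Computing H_k = (kernel of ∂_k) / (image of ∂_{k+1}):

  H_0: rank C_0 − rank ∂_1 = 4 − 3 = 1, and the invariant factors of ∂_1 are all 1, so H_0 = Z.
  H_1: rank ker ∂_1 − rank ∂_2 = (4 − 3) − 0 = 1, and there is no ∂_2, so H_1 = Z.

As a check, the Euler characteristic is 4 − 4 = 0, which agrees with 1 − 1 = 0.
(K is a triangulation of the circle S^1.)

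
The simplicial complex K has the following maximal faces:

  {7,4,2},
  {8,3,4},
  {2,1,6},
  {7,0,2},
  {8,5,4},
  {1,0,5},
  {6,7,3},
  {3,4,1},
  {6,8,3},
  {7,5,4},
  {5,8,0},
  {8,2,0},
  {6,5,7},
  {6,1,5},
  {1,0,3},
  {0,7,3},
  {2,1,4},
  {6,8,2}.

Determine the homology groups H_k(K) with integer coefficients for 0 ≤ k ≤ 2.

K has 9 vertices, 27 edges, 18 triangles.
rank ∂_0 = 0, rank ∂_1 = 8 ⇒ b_0 = 9 − 0 − 8 = 1; all invariant factors of ∂_1 are 1 so no torsion. So H_0 = Z.
rank ∂_1 = 8, rank ∂_2 = 17 ⇒ b_1 = 27 − 8 − 17 = 2; all invariant factors of ∂_2 are 1 so no torsion. So H_1 = Z^2.
rank ∂_2 = 17, rank ∂_3 = 0 ⇒ b_2 = 18 − 17 − 0 = 1. So H_2 = Z.

H_0 = Z,  H_1 = Z^2,  H_2 = Z.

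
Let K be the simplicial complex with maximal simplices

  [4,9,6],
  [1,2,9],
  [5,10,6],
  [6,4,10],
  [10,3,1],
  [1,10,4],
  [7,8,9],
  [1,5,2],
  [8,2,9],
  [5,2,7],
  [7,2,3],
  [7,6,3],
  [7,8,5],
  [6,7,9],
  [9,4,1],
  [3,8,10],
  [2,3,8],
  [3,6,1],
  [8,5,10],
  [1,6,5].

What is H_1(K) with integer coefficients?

Order the vertices as 1 < 2 < 3 < 4 < 5 < 6 < 7 < 8 < 9 < 10. Listing each simplex with vertices in this order, K has dimension 2 with simplices:

  0-simplices (10): [1], [2], [3], [4], [5], [6], [7], [8], [9], [10]
  1-simplices (30): (30 of them)
  2-simplices (20): (20 of them)

so the chain groups are C_0 ≅ Z^10, C_1 ≅ Z^30, C_2 ≅ Z^20.

∂_1: C_1 → C_0 is given by ∂[p,q] = [q] − [p]. For instance
  ∂[5,8] = [8] − [5].
This gives a 10×30 integer matrix of rank 9; reducing to Smith normal form yields diagonal entries (1,1,1,1,1,1,1,1,1).

∂_2: C_2 → C_1 acts by ∂[p,q,r] = [q,r] − [p,r] + [p,q]. For instance
  ∂[5,6,10] = [6,10] − [5,10] + [5,6],
  ∂[1,5,6] = [5,6] − [1,6] + [1,5].
The 30×20 boundary matrix has rank 20 and Smith normal form diag(1,1,1,1,1,1,1,1,1,1,1,1,1,1,1,1,1,1,1,2).

From H_k ≅ ker(∂_k) / im(∂_{k+1}) we obtain:

  H_1: rank ker ∂_1 − rank ∂_2 = (30 − 9) − 20 = 1, and ∂_2 has invariant factor 2 > 1, so H_1 = Z ⊕ Z/2.

H_1 ≅ Z ⊕ Z/2.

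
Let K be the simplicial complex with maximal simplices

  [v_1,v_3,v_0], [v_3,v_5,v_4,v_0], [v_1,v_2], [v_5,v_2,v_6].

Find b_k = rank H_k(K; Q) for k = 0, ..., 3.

Order the vertices as v_0 < v_1 < v_2 < v_3 < v_4 < v_5 < v_6. Listing each simplex with vertices in this order, K has dimension 3 with simplices:

  0-simplices (7): [v_0], [v_1], [v_2], [v_3], [v_4], [v_5], [v_6]
  1-simplices (12): [v_0,v_1], [v_0,v_3], [v_0,v_4], [v_0,v_5], [v_1,v_2], [v_1,v_3], [v_2,v_5], [v_2,v_6], [v_3,v_4], [v_3,v_5], [v_4,v_5], [v_5,v_6]
  2-simplices (6): [v_0,v_1,v_3], [v_0,v_3,v_4], [v_0,v_3,v_5], [v_0,v_4,v_5], [v_2,v_5,v_6], [v_3,v_4,v_5]
  3-simplices (1): [v_0,v_3,v_4,v_5]

Hence C_0 ≅ Z^7, C_1 ≅ Z^12, C_2 ≅ Z^6, C_3 ≅ Z^1.

∂_1: C_1 → C_0 sends each edge [p,q] (with p < q) to q − p.
The resulting 7×12 matrix has rank 6, and its Smith normal form has invariant factors (1,1,1,1,1,1).

The boundary map ∂_2: C_2 → C_1 sends each 2-simplex [p,q,r] to [q,r] − [p,r] + [p,q]. For instance
  ∂[v_0,v_1,v_3] = [v_1,v_3] − [v_0,v_3] + [v_0,v_1],
  ∂[v_2,v_5,v_6] = [v_5,v_6] − [v_2,v_6] + [v_2,v_5].
This gives a 12×6 integer matrix of rank 5; reducing to Smith normal form yields diagonal entries (1,1,1,1,1).

∂_3: C_3 → C_2 sends each 3-simplex σ to the alternating sum Σ_i (−1)^i (σ with its i-th vertex removed). For instance
  ∂[v_0,v_3,v_4,v_5] = [v_3,v_4,v_5] − [v_0,v_4,v_5] + [v_0,v_3,v_5] − [v_0,v_3,v_4].
As a 6×1 matrix over Z this has rank 1, with invariant factors (1).

Now H_k = ker ∂_k / im ∂_{k+1}, so:

  H_0: rank C_0 − rank ∂_1 = 7 − 6 = 1, and the invariant factors of ∂_1 are all 1, so H_0 ≅ Z.
  H_1: rank ker ∂_1 − rank ∂_2 = (12 − 6) − 5 = 1, and the invariant factors of ∂_2 are all 1, so H_1 ≅ Z.
  H_2: rank ker ∂_2 − rank ∂_3 = (6 − 5) − 1 = 0, and the invariant factors of ∂_3 are all 1, so H_2 ≅ 0.
  H_3: rank ker ∂_3 − rank ∂_4 = (1 − 1) − 0 = 0, and there is no ∂_4, so H_3 ≅ 0.

As a check, the Euler characteristic is 7 − 12 + 6 − 1 = 0, which agrees with 1 − 1 + 0 − 0 = 0.

Hence the Betti numbers are b_0 = 1, b_1 = 1, b_2 = 0, b_3 = 0.

b_0 = 1, b_1 = 1, b_2 = 0, b_3 = 0.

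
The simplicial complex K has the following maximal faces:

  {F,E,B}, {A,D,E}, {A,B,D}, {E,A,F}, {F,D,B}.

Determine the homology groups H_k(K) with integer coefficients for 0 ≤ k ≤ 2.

We work with the vertex ordering A < B < D < E < F. The simplices of K, each written with vertices in increasing order, are:

  0-simplices (5): A, B, D, E, F
  1-simplices (10): AB, AD, AE, AF, BD, BE, BF, DE, DF, EF
  2-simplices (5): ABD, ADE, AEF, BDF, BEF

giving chain groups C_0 ≅ Z^5, C_1 ≅ Z^10, C_2 ≅ Z^5.

∂_1: C_1 → C_0 is given by ∂[p,q] = [q] − [p]. For instance
  ∂DF = F − D.
As a 5×10 matrix over Z this has rank 4, with invariant factors (1,1,1,1).

The boundary map ∂_2: C_2 → C_1 acts by ∂[p,q,r] = [q,r] − [p,r] + [p,q]. For instance
  ∂AEF = EF − AF + AE,
  ∂ABD = BD − AD + AB.
This gives a 10×5 integer matrix of rank 5; reducing to Smith normal form yields diagonal entries (1,1,1,1,1).

Computing H_k = (kernel of ∂_k) / (image of ∂_{k+1}):

  H_0: rank C_0 − rank ∂_1 = 5 − 4 = 1, and the invariant factors of ∂_1 are all 1, so H_0 ≅ Z.
  H_1: rank ker ∂_1 − rank ∂_2 = (10 − 4) − 5 = 1, and the invariant factors of ∂_2 are all 1, so H_1 ≅ Z.
  H_2: rank ker ∂_2 − rank ∂_3 = (5 − 5) − 0 = 0, and there is no ∂_3, so H_2 ≅ 0.

(K is a triangulation of the Möbius band.)

H_0 ≅ Z,  H_1 ≅ Z,  H_2 = 0.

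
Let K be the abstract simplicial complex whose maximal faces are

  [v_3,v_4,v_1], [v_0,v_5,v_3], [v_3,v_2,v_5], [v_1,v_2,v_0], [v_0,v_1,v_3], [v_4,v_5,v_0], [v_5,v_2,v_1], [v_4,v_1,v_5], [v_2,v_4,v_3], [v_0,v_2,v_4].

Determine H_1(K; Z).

H_1 = Z_2.

Take the total order v_0 < v_1 < v_2 < v_3 < v_4 < v_5 on the vertex set. Then K (dimension 2) consists of the simplices:

  0-simplices (6): [v_0], [v_1], [v_2], [v_3], [v_4], [v_5]
  1-simplices (15): (15 of them)
  2-simplices (10): [v_0,v_1,v_2], [v_0,v_1,v_3], [v_0,v_2,v_4], [v_0,v_3,v_5], [v_0,v_4,v_5], [v_1,v_2,v_5], [v_1,v_3,v_4], [v_1,v_4,v_5], [v_2,v_3,v_4], [v_2,v_3,v_5]

so the chain groups are C_0 ≅ Z^6, C_1 ≅ Z^15, C_2 ≅ Z^10.

Boundary ∂_1: C_1 → C_0 is given by ∂[p,q] = [q] − [p]. For instance
  ∂[v_1,v_3] = [v_3] − [v_1].
The 6×15 boundary matrix has rank 5 and Smith normal form diag(1,1,1,1,1).

Boundary ∂_2: C_2 → C_1 sends each 2-simplex [p,q,r] to [q,r] − [p,r] + [p,q]. For instance
  ∂[v_0,v_2,v_4] = [v_2,v_4] − [v_0,v_4] + [v_0,v_2],
  ∂[v_0,v_1,v_2] = [v_1,v_2] − [v_0,v_2] + [v_0,v_1].
The resulting 15×10 matrix has rank 10, and its Smith normal form has invariant factors (1,1,1,1,1,1,1,1,1,2).

From H_k ≅ ker(∂_k) / im(∂_{k+1}) we obtain:

  H_1: rank ker ∂_1 − rank ∂_2 = (15 − 5) − 10 = 0, and ∂_2 has invariant factor 2 > 1, so H_1 = Z_2.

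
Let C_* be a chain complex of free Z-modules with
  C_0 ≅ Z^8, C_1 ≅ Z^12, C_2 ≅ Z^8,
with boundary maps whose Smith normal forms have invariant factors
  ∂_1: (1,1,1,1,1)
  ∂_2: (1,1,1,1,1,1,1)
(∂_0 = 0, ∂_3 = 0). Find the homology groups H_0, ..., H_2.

H_0 ≅ Z^3,  H_1 = 0,  H_2 ≅ Z.

H_0: b_0 = 8 − 0 − 5 = 3; torsion from ∂_1 factors > 1: none. So H_0 ≅ Z^3.
H_1: b_1 = 12 − 5 − 7 = 0; torsion from ∂_2 factors > 1: none. So H_1 ≅ 0.
H_2: b_2 = 8 − 7 − 0 = 1; torsion from ∂_3 factors > 1: none. So H_2 ≅ Z.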